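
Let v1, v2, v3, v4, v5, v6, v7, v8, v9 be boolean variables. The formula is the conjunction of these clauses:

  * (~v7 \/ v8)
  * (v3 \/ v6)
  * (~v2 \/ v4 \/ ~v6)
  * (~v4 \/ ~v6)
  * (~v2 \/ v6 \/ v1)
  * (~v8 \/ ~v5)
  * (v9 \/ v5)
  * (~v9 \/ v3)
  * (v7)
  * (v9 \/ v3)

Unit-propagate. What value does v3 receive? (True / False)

True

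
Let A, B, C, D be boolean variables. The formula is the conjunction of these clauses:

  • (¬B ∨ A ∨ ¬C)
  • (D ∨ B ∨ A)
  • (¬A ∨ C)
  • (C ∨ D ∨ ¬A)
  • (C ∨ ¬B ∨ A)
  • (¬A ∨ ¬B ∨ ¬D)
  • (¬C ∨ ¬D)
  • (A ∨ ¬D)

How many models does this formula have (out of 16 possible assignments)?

2

Satisfying assignments:
  A=T B=F C=T D=F
  A=T B=T C=T D=F
Count: 2.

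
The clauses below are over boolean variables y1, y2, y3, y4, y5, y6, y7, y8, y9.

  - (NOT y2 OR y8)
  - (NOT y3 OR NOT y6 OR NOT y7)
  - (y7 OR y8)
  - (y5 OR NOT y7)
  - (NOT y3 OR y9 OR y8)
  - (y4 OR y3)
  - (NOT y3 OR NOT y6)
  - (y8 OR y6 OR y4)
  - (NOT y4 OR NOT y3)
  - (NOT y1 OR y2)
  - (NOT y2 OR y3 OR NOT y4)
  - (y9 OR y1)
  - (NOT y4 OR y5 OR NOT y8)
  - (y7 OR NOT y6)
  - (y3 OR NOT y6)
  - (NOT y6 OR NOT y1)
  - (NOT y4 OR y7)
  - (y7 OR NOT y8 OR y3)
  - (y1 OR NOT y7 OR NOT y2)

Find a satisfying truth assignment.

Pure literal: y5 appears only positively; assign y5 = True.
y9 occurs only positively in the remaining clauses — set y9 = True.
Try y1 = False.
For the remaining variables, y2 = False, y3 = False, y4 = True, y6 = False, y7 = True, y8 = True works.

y1=0, y2=0, y3=0, y4=1, y5=1, y6=0, y7=1, y8=1, y9=1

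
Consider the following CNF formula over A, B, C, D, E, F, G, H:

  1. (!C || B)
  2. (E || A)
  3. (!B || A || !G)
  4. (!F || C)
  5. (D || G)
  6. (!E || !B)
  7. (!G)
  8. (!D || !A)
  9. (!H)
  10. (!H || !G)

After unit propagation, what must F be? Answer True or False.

False

Unit clause (!G) sets G = False.
(G || D): since G = False, the clause reduces to (D). D = True.
From (!D || !A) and D = True: A = False.
In (E || A), A is now false; E must hold, so E = True.
In (!B || !E), !E is now false; !B must hold, so B = False.
(B || !C) with B = False leaves only !C, so C = False.
(!F || C): since C = False, the clause reduces to (!F). F = False.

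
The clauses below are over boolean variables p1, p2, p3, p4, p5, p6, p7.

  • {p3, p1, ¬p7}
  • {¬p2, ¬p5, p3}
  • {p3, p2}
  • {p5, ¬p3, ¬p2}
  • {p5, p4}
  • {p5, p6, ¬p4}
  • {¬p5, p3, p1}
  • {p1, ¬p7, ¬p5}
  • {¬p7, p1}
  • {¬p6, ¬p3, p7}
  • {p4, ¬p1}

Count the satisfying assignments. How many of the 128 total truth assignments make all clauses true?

Case analysis on p3 and p5:
  p3=T, p5=T: p2 free; 5 ways for (p1,p4,p6,p7) × 2^1 = 10.
  p3=T, p5=F: remaining (p1,p2,p4,p6,p7) ∈ {(T,F,T,T,T)} — 1.
  p3=F, p5=T: a clause becomes empty — 0.
  p3=F, p5=F: remaining (p1,p2,p4,p6,p7) ∈ {(F,T,T,T,F); (T,T,T,T,F); (T,T,T,T,T)} — 3.
Total: 10 + 1 + 0 + 3 = 14.

14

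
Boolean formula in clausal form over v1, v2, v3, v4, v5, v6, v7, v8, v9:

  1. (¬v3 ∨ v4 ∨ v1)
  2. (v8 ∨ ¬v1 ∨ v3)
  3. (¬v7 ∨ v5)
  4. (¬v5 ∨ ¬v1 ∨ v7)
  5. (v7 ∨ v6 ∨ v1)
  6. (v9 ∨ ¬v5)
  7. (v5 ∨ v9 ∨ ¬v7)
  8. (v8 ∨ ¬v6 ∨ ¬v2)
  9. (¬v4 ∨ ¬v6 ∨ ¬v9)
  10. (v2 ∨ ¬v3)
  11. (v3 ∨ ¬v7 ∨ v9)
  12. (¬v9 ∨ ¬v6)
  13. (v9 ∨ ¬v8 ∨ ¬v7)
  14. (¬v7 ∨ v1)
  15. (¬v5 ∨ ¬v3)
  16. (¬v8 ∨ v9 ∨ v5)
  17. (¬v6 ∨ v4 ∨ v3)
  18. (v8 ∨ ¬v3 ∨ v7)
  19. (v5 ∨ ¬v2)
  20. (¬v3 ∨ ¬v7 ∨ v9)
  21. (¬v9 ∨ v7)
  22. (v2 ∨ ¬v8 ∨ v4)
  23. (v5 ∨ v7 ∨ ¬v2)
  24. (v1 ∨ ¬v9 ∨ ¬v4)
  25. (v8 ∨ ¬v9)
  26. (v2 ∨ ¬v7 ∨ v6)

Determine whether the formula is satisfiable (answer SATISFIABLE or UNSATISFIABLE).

SATISFIABLE

Set v1 = True and propagate.
The remaining clauses are satisfied by v2 = True, v3 = False, v4 = False, v5 = True, v6 = False, v7 = True, v8 = True, v9 = True.
So v1=T, v2=T, v3=F, v4=F, v5=T, v6=F, v7=T, v8=T, v9=T is a satisfying assignment.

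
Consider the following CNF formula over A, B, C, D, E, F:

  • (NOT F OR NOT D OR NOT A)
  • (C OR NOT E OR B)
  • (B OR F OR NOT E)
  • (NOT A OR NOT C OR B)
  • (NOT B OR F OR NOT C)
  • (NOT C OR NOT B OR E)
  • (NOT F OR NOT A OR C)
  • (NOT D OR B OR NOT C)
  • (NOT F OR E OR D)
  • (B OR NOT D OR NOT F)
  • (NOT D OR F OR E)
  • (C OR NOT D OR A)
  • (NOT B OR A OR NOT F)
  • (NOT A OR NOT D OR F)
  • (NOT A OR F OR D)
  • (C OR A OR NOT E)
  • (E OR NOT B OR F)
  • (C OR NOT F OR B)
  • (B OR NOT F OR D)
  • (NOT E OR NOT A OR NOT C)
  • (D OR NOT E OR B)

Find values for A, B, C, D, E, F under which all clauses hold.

A = False, B = False, C = False, D = False, E = False, F = False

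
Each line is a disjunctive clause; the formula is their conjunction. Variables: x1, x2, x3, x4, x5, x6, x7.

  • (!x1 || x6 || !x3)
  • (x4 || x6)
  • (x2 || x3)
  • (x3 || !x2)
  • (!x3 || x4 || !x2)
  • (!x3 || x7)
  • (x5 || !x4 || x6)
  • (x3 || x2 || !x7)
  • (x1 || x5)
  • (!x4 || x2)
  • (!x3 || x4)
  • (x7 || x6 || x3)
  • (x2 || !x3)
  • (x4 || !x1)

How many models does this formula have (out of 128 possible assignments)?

4

The models are:
  x1=F x2=T x3=T x4=T x5=T x6=F x7=T
  x1=F x2=T x3=T x4=T x5=T x6=T x7=T
  x1=T x2=T x3=T x4=T x5=F x6=T x7=T
  x1=T x2=T x3=T x4=T x5=T x6=T x7=T
Count: 4.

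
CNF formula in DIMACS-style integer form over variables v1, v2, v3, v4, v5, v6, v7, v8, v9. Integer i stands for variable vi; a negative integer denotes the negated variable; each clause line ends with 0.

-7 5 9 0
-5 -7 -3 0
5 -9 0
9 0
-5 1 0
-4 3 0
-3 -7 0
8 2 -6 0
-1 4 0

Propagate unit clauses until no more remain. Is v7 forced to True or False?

False

(v9) is a unit clause: v9 = True.
(v5 \/ ~v9): since v9 = True, the clause reduces to (v5). v5 = True.
(~v5 \/ v1) with v5 = True leaves only v1, so v1 = True.
From (v4 \/ ~v1) and v1 = True: v4 = True.
(~v4 \/ v3): since v4 = True, the clause reduces to (v3). v3 = True.
(~v7 \/ ~v5 \/ ~v3) with v5 = True, v3 = True leaves only ~v7, so v7 = False.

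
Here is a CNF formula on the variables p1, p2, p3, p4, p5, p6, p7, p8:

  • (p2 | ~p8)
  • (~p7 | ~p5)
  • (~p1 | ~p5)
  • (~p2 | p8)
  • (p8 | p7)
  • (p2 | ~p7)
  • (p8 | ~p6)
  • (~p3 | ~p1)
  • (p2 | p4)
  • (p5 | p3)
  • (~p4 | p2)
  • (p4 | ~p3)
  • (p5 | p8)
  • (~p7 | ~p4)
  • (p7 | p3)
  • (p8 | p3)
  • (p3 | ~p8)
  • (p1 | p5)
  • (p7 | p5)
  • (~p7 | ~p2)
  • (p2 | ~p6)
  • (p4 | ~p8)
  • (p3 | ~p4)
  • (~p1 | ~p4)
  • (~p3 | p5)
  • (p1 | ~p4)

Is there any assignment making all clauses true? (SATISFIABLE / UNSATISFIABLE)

UNSATISFIABLE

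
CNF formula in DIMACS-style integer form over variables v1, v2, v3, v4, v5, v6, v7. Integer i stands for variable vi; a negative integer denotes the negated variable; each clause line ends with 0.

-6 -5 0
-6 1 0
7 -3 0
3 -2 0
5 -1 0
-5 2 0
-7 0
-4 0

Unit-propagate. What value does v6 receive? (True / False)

(NOT v7) stands alone — v7 = False.
(v7 OR NOT v3): since v7 = False, the clause reduces to (NOT v3). v3 = False.
From (v3 OR NOT v2) and v3 = False: v2 = False.
(NOT v5 OR v2): since v2 = False, the clause reduces to (NOT v5). v5 = False.
(v5 OR NOT v1): since v5 = False, the clause reduces to (NOT v1). v1 = False.
(v1 OR NOT v6) with v1 = False leaves only NOT v6, so v6 = False.

False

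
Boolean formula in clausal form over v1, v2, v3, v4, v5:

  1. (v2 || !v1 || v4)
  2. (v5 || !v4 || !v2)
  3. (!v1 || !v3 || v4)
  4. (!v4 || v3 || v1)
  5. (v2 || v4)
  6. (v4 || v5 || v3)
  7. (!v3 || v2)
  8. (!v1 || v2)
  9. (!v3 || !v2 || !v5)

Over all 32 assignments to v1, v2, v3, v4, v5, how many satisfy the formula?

4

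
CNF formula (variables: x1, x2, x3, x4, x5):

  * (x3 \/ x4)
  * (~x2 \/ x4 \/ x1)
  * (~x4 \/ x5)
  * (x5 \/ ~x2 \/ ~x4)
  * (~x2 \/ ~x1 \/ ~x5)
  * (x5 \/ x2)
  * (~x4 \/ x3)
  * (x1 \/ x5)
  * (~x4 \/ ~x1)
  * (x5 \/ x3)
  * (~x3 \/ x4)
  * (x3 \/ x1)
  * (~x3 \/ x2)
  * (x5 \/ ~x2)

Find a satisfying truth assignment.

x1=False, x2=True, x3=True, x4=True, x5=True

Try x1 = False.
  then x5 is forced to True.
  then x3 is forced to True.
  then x4 is forced to True.
  then x2 is forced to True.
Every clause has at least one true literal under this assignment.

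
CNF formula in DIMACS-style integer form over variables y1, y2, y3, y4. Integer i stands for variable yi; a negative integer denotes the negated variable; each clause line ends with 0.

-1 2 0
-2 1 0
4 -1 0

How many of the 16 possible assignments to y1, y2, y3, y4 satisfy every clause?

6

The models are:
  y1=F y2=F y3=F y4=F
  y1=F y2=F y3=F y4=T
  y1=F y2=F y3=T y4=F
  y1=F y2=F y3=T y4=T
  y1=T y2=T y3=F y4=T
  y1=T y2=T y3=T y4=T
That's 6 in total.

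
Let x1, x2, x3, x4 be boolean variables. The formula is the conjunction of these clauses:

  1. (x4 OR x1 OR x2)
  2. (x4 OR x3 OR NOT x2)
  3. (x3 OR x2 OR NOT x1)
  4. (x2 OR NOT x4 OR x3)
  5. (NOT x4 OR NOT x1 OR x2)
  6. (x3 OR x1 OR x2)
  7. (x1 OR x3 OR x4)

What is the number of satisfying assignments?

Case analysis on x2 and x1:
  x2=1, x1=1: remaining (x3,x4) ∈ {(0,1); (1,0); (1,1)} — 3.
  x2=1, x1=0: remaining (x3,x4) ∈ {(0,1); (1,0); (1,1)} — 3.
  x2=0, x1=1: remaining (x3,x4) ∈ {(1,0)} — 1.
  x2=0, x1=0: remaining (x3,x4) ∈ {(1,1)} — 1.
Total: 3 + 3 + 1 + 1 = 8.

8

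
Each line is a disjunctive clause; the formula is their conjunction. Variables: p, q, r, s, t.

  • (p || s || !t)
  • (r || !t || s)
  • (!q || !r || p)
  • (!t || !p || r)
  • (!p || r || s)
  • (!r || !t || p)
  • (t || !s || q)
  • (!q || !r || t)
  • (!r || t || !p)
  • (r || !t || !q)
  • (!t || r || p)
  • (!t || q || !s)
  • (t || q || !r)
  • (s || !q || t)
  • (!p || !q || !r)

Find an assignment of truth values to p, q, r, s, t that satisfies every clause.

p=True, q=True, r=False, s=True, t=False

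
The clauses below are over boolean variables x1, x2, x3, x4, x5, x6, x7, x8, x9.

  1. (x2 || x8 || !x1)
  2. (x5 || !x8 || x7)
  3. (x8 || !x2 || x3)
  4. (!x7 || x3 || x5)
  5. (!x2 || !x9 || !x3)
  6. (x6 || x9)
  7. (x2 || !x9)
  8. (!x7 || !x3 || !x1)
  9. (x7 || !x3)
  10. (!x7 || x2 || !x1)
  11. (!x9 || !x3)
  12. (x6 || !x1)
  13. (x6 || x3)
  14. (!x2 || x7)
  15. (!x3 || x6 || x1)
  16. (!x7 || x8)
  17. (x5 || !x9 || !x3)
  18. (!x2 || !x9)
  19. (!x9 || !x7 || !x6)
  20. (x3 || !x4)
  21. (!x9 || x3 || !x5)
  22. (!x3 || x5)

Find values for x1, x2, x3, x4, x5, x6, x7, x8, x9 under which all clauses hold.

x1=F, x2=F, x3=T, x4=T, x5=T, x6=T, x7=T, x8=T, x9=F

Check each clause:
  1. (x2 || x8 || !x1) — x8 is true.
  2. (x5 || x7 || !x8) — x5 is true.
  3. (x3 || x8 || !x2) — x8 is true.
  4. (!x7 || x3 || x5) — x3 is true.
  5. (!x2 || !x3 || !x9) — !x2 is true.
  6. (x9 || x6) — x6 is true.
  7. (!x9 || x2) — !x9 is true.
  8. (!x7 || !x3 || !x1) — !x1 is true.
  9. (!x3 || x7) — x7 is true.
  10. (!x1 || x2 || !x7) — !x1 is true.
  11. (!x3 || !x9) — !x9 is true.
  12. (!x1 || x6) — !x1 is true.
  13. (x6 || x3) — x3 is true.
  14. (x7 || !x2) — !x2 is true.
  15. (!x3 || x6 || x1) — x6 is true.
  16. (!x7 || x8) — x8 is true.
  17. (!x3 || !x9 || x5) — x5 is true.
  18. (!x2 || !x9) — !x2 is true.
  19. (!x6 || !x7 || !x9) — !x9 is true.
  20. (x3 || !x4) — x3 is true.
  21. (x3 || !x9 || !x5) — x3 is true.
  22. (x5 || !x3) — x5 is true.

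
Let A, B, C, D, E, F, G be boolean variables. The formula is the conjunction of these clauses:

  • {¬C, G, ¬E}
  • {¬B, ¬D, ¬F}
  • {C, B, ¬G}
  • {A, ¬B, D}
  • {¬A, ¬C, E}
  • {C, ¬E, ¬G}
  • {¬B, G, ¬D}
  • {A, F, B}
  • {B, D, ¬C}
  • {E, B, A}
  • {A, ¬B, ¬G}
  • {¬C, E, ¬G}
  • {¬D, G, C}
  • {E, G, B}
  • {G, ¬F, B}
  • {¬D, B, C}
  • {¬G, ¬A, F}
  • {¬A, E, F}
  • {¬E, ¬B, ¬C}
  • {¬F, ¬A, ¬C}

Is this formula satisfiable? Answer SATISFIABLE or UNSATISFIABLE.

Branch on A: take A = True.
For the remaining variables, B = False, C = False, D = False, E = True, F = False, G = False works.
So A=T, B=F, C=F, D=F, E=T, F=F, G=F is a satisfying assignment.

SATISFIABLE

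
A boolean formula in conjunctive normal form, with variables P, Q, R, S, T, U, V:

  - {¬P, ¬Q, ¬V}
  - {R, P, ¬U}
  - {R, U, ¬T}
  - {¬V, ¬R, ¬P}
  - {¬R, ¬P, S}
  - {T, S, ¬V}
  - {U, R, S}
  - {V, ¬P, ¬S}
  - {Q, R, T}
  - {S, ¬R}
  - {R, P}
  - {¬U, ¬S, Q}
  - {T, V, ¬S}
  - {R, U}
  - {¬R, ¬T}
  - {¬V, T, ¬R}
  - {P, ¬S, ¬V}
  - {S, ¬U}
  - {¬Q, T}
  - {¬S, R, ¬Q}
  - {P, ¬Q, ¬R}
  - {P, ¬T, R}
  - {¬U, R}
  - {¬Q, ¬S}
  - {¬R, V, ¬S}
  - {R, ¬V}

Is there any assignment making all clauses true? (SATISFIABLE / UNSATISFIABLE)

UNSATISFIABLE

R = True:
  propagation gives S=True, T=False, V=True; an empty clause results — contradiction.
R = False:
  propagation gives P=True, U=True; an empty clause results — contradiction.
Every branch closes, so no satisfying assignment exists.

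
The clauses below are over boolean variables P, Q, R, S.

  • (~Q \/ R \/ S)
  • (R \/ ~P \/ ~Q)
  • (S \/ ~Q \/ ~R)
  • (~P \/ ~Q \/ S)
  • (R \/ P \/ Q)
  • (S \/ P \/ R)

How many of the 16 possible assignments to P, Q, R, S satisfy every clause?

9

Case analysis on Q and R:
  Q=T, R=T: remaining (P,S) ∈ {(F,T); (T,T)} — 2.
  Q=T, R=F: remaining (P,S) ∈ {(F,T)} — 1.
  Q=F, R=T: remaining (P,S) ∈ {(F,F); (F,T); (T,F); (T,T)} — 4.
  Q=F, R=F: remaining (P,S) ∈ {(T,F); (T,T)} — 2.
Total: 2 + 1 + 4 + 2 = 9.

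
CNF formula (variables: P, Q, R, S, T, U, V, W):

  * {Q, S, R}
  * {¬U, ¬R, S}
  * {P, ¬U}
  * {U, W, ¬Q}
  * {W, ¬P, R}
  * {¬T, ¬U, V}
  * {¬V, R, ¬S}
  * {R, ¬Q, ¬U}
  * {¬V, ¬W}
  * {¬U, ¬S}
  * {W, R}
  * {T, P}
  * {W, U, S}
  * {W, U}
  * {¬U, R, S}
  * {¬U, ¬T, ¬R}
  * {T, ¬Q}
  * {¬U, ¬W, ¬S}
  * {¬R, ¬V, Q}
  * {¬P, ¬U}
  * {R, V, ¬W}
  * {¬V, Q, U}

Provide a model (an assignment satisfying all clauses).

P = False, Q = True, R = True, S = True, T = True, U = False, V = False, W = True

Try P = False.
  then U is forced to False.
  then T is forced to True.
  then W is forced to True.
  then V is forced to False.
  then R is forced to True.
Q, S are now unconstrained; take Q = True, S = True.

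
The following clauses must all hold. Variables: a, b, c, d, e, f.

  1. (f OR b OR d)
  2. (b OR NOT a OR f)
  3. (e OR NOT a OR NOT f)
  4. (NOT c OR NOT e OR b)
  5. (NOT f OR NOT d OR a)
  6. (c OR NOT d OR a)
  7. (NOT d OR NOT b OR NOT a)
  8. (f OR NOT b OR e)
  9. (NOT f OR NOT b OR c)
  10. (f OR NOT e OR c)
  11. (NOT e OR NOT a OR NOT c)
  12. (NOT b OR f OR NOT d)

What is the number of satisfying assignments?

9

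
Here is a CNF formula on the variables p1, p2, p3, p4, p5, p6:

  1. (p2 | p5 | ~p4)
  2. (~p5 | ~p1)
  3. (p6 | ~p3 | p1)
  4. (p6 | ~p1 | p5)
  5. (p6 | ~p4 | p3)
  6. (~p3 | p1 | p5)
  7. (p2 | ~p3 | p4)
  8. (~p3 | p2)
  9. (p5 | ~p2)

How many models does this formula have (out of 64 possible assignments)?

11

Split on p3, then p5.
  p3=T, p5=T: remaining (p1,p2,p4,p6) ∈ {(F,T,F,T); (F,T,T,T)} — 2.
  p3=T, p5=F: a clause becomes empty — 0.
  p3=F, p5=T: p2 free; 3 ways for (p1,p4,p6) × 2^1 = 6.
  p3=F, p5=F: remaining (p1,p2,p4,p6) ∈ {(F,F,F,F); (F,F,F,T); (T,F,F,T)} — 3.
Total: 2 + 0 + 6 + 3 = 11.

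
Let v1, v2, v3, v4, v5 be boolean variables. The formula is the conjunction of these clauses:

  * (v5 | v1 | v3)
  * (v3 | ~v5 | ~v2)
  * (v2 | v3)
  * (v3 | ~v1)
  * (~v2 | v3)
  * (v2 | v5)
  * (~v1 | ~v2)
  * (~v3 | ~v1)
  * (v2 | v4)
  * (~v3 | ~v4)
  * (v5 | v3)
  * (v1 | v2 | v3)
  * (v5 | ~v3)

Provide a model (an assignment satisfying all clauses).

v1=F, v2=T, v3=T, v4=F, v5=T

Try v1 = False.
Branch on v2: take v2 = True.
  then v3 is forced to True.
  then v4 is forced to False.
  then v5 is forced to True.
Every clause has at least one true literal under this assignment.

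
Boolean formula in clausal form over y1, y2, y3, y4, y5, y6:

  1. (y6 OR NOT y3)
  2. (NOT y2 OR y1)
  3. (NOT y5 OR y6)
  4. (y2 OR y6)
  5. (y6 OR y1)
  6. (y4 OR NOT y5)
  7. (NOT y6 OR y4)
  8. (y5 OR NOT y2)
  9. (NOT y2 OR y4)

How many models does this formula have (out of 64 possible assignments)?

Split on y6, then y2.
  y6=1, y2=1: remaining (y1,y3,y4,y5) ∈ {(1,0,1,1); (1,1,1,1)} — 2.
  y6=1, y2=0: forces y4=1; y1, y3, y5 free → 2^3 = 8.
  y6=0, y2=1: a clause becomes empty — 0.
  y6=0, y2=0: a clause becomes empty — 0.
Total: 2 + 8 + 0 + 0 = 10.

10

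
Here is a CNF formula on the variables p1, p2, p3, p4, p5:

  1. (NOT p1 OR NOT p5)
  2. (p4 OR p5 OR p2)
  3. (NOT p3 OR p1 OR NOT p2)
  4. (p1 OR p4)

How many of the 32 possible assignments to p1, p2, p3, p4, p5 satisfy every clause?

12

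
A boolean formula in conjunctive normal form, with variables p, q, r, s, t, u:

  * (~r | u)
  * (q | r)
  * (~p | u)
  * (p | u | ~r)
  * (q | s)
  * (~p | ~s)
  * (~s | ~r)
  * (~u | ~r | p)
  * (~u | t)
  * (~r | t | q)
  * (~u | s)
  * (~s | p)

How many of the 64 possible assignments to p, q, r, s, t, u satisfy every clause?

2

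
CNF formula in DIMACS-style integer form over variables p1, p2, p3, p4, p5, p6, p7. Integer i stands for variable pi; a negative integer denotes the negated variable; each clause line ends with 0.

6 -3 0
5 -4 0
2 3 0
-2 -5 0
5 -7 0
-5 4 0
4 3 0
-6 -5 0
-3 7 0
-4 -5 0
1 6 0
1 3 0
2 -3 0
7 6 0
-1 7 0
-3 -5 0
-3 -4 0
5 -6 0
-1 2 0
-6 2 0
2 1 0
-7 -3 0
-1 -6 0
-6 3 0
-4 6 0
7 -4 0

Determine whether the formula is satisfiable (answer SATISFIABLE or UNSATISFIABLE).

UNSATISFIABLE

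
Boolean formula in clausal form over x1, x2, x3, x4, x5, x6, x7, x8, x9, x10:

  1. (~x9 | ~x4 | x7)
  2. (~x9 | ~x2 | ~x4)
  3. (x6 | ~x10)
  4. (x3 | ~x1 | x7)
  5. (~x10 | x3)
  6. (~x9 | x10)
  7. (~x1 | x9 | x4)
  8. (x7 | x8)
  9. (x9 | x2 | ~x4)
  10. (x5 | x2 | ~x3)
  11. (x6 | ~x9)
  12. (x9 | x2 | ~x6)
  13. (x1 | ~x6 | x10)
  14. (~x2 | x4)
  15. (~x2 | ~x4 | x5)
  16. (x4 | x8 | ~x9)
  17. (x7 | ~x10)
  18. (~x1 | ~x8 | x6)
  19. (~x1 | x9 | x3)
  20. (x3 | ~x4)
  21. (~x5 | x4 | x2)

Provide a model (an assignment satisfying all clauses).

x7 occurs only positively in the remaining clauses — set x7 = True.
Set x1 = True and propagate.
Set x2 = False and propagate.
The remaining clauses are satisfied by x3 = True, x4 = True, x5 = True, x6 = True, x8 = True, x9 = True, x10 = True.
Every clause has at least one true literal under this assignment.

x1=T, x2=F, x3=T, x4=T, x5=T, x6=T, x7=T, x8=T, x9=T, x10=T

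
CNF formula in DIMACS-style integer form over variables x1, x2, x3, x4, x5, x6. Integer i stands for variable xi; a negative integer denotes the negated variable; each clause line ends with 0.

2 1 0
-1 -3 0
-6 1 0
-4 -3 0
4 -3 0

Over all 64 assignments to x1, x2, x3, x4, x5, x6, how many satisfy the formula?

Case analysis on x1 and x3:
  x1=T, x3=T: a clause becomes empty — 0.
  x1=T, x3=F: x2, x4, x5, x6 free → 2^4 = 16.
  x1=F, x3=T: a clause becomes empty — 0.
  x1=F, x3=F: remaining (x2,x4,x5,x6) ∈ {(T,F,F,F); (T,F,T,F); (T,T,F,F); (T,T,T,F)} — 4.
Total: 0 + 16 + 0 + 4 = 20.

20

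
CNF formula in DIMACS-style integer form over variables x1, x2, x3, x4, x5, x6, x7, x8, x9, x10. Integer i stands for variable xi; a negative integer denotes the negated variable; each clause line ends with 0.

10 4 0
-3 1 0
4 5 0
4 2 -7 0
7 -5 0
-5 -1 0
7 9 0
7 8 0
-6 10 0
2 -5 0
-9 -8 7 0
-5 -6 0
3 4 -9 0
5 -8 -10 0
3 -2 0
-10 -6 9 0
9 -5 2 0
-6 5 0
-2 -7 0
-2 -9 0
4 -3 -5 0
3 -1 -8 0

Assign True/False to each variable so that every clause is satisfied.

Pure literal: x4 appears only positively; assign x4 = True.
Pure literal: x6 appears only negated; assign x6 = False.
Try x1 = True.
  then x5 is forced to False.
Branch on x2: take x2 = False.
Try x3 = True.
The remaining clauses are satisfied by x7 = True, x8 = True, x9 = True, x10 = False.

x1 = 1, x2 = 0, x3 = 1, x4 = 1, x5 = 0, x6 = 0, x7 = 1, x8 = 1, x9 = 1, x10 = 0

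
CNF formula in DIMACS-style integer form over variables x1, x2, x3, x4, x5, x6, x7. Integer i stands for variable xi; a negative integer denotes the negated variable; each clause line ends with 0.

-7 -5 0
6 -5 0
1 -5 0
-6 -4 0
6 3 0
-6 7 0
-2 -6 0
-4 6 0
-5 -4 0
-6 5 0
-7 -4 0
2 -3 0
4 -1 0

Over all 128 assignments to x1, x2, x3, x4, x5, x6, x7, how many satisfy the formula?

2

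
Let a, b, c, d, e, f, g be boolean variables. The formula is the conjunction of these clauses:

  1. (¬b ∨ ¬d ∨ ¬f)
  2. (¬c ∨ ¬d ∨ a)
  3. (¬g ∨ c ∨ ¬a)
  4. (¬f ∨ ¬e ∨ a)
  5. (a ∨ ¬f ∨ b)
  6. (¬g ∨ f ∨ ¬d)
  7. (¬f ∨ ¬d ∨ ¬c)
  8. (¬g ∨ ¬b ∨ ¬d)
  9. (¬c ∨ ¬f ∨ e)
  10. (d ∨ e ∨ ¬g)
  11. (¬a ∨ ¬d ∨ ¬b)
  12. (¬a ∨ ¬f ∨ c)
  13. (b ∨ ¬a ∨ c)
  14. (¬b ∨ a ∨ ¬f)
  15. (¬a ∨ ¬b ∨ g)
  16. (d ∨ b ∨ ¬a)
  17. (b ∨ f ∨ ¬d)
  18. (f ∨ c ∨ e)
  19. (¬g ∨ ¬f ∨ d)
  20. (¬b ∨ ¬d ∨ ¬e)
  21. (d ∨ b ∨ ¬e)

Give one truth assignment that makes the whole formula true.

Branch on a: take a = False.
For the remaining variables, b = True, c = False, d = False, e = True, f = False, g = True works.
Every clause has at least one true literal under this assignment.

a=F, b=T, c=F, d=F, e=T, f=F, g=T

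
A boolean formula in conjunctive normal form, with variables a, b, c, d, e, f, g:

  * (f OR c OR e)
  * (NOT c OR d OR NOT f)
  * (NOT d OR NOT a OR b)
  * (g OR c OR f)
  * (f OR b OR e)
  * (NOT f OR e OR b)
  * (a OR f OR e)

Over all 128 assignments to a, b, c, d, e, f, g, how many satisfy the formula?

57

Split on f, then e.
  f=1, e=1: g free; 10 ways for (a,b,c,d) × 2^1 = 20.
  f=1, e=0: a, g free; 3 ways for (b,c,d) × 2^2 = 12.
  f=0, e=1: 21 of the 32 assignments to (a,b,c,d,g) work.
  f=0, e=0: remaining (a,b,c,d,g) ∈ {(1,1,1,0,0); (1,1,1,0,1); (1,1,1,1,0); (1,1,1,1,1)} — 4.
Total: 20 + 12 + 21 + 4 = 57.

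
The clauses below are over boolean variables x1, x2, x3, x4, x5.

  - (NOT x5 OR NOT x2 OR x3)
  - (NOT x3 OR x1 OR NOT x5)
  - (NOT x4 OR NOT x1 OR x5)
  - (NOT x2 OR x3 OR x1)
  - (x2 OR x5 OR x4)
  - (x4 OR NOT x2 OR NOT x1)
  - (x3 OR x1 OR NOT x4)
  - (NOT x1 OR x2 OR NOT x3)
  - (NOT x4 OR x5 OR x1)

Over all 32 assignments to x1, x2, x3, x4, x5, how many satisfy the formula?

The models are:
  x1=F x2=F x3=F x4=F x5=T
  x1=F x2=T x3=T x4=F x5=F
  x1=T x2=F x3=F x4=F x5=T
  x1=T x2=F x3=F x4=T x5=T
  x1=T x2=T x3=T x4=T x5=T
Count: 5.

5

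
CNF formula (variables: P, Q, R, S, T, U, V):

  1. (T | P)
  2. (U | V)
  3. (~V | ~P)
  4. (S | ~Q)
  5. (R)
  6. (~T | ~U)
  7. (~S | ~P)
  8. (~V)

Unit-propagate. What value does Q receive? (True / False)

(R) stands alone — R = True.
(~V) stands alone — V = False.
(U | V): since V = False, the clause reduces to (U). U = True.
From (~T | ~U) and U = True: T = False.
From (P | T) and T = False: P = True.
In (~P | ~S), ~P is now false; ~S must hold, so S = False.
In (~Q | S), S is now false; ~Q must hold, so Q = False.

False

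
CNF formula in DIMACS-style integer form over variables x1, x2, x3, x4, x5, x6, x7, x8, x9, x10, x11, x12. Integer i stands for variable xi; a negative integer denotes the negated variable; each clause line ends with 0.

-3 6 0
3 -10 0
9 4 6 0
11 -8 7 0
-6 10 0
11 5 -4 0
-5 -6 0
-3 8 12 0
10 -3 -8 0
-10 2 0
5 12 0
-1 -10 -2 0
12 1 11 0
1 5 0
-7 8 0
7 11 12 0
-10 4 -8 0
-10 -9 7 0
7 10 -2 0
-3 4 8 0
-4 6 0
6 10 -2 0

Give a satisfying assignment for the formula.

x1 = T, x2 = F, x3 = F, x4 = F, x5 = F, x6 = F, x7 = F, x8 = F, x9 = T, x10 = F, x11 = T, x12 = T

Check each clause:
  1. {x6, ¬x3} — ¬x3 is true.
  2. {¬x10, x3} — ¬x10 is true.
  3. {x9, x6, x4} — x9 is true.
  4. {x7, x11, ¬x8} — ¬x8 is true.
  5. {¬x6, x10} — ¬x6 is true.
  6. {x5, ¬x4, x11} — x11 is true.
  7. {¬x6, ¬x5} — ¬x6 is true.
  8. {x12, x8, ¬x3} — x12 is true.
  9. {¬x8, x10, ¬x3} — ¬x8 is true.
  10. {¬x10, x2} — ¬x10 is true.
  11. {x12, x5} — x12 is true.
  12. {¬x2, ¬x1, ¬x10} — ¬x2 is true.
  13. {x12, x11, x1} — x1 is true.
  14. {x1, x5} — x1 is true.
  15. {¬x7, x8} — ¬x7 is true.
  16. {x11, x7, x12} — x11 is true.
  17. {x4, ¬x8, ¬x10} — ¬x8 is true.
  18. {¬x9, x7, ¬x10} — ¬x10 is true.
  19. {¬x2, x7, x10} — ¬x2 is true.
  20. {¬x3, x4, x8} — ¬x3 is true.
  21. {¬x4, x6} — ¬x4 is true.
  22. {x6, x10, ¬x2} — ¬x2 is true.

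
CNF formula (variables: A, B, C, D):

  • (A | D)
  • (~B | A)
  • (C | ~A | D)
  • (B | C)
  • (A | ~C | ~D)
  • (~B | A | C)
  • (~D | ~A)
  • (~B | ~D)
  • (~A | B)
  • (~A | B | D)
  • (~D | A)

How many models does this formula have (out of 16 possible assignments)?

The models are:
  A=1 B=1 C=1 D=0
That's 1 in total.

1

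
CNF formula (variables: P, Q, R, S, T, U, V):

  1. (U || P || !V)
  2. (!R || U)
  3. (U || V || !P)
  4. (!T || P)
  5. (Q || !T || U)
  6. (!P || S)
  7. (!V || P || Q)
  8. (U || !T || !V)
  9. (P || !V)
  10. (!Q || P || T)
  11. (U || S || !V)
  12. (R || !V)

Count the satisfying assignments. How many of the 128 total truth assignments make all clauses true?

Split on P, then V.
  P=1, V=1: remaining (Q,R,S,T,U) ∈ {(0,1,1,0,1); (0,1,1,1,1); (1,1,1,0,1); (1,1,1,1,1)} — 4.
  P=1, V=0: forces S=1; U=1; Q, R, T free → 2^3 = 8.
  P=0, V=1: a clause becomes empty — 0.
  P=0, V=0: S free; 3 ways for (Q,R,T,U) × 2^1 = 6.
Total: 4 + 8 + 0 + 6 = 18.

18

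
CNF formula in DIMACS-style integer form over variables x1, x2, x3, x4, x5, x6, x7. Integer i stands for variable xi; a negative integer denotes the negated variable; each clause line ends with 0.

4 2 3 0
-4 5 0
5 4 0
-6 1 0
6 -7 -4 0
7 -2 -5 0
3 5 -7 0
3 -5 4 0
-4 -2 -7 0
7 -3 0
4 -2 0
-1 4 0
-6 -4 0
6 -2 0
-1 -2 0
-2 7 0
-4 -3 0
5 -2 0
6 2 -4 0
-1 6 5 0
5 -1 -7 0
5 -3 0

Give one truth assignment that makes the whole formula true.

x1 = False  x2 = False  x3 = True  x4 = False  x5 = True  x6 = False  x7 = True

Branch on x1: take x1 = False.
  then x6 is forced to False.
  then x2 is forced to False.
  then x4 is forced to False.
  then x3 is forced to True.
  then x5 is forced to True.
  then x7 is forced to True.
Check each clause:
  1. (x4 \/ x3 \/ x2) — x3 is true.
  2. (x5 \/ ~x4) — ~x4 is true.
  3. (x5 \/ x4) — x5 is true.
  4. (~x6 \/ x1) — ~x6 is true.
  5. (x6 \/ ~x7 \/ ~x4) — ~x4 is true.
  6. (~x5 \/ ~x2 \/ x7) — ~x2 is true.
  7. (x5 \/ ~x7 \/ x3) — x3 is true.
  8. (x4 \/ x3 \/ ~x5) — x3 is true.
  9. (~x4 \/ ~x7 \/ ~x2) — ~x4 is true.
  10. (~x3 \/ x7) — x7 is true.
  11. (~x2 \/ x4) — ~x2 is true.
  12. (x4 \/ ~x1) — ~x1 is true.
  13. (~x6 \/ ~x4) — ~x6 is true.
  14. (x6 \/ ~x2) — ~x2 is true.
  15. (~x1 \/ ~x2) — ~x2 is true.
  16. (~x2 \/ x7) — ~x2 is true.
  17. (~x4 \/ ~x3) — ~x4 is true.
  18. (~x2 \/ x5) — x5 is true.
  19. (x6 \/ ~x4 \/ x2) — ~x4 is true.
  20. (x6 \/ x5 \/ ~x1) — x5 is true.
  21. (x5 \/ ~x1 \/ ~x7) — x5 is true.
  22. (~x3 \/ x5) — x5 is true.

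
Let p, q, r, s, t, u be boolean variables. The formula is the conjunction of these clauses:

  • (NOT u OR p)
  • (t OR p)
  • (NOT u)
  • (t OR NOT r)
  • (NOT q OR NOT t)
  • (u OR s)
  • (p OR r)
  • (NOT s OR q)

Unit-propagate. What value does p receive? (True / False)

Unit clause (NOT u) sets u = False.
From (u OR s) and u = False: s = True.
In (NOT s OR q), NOT s is now false; q must hold, so q = True.
(NOT q OR NOT t) with q = True leaves only NOT t, so t = False.
From (t OR p) and t = False: p = True.

True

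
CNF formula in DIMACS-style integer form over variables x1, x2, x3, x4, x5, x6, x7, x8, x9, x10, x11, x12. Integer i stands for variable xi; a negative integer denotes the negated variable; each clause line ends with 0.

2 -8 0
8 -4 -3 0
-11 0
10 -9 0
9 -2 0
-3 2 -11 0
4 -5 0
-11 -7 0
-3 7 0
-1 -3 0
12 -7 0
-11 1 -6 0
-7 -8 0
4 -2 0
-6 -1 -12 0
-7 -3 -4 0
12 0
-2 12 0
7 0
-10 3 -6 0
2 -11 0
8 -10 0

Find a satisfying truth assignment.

x1 = F, x2 = F, x3 = F, x4 = F, x5 = F, x6 = F, x7 = T, x8 = F, x9 = F, x10 = F, x11 = F, x12 = T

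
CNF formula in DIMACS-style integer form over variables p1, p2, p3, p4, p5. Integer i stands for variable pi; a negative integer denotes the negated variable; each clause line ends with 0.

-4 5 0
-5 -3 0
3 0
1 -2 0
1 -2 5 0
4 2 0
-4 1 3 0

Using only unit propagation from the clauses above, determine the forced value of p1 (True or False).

True

(p3) stands alone — p3 = True.
In (~p3 \/ ~p5), ~p3 is now false; ~p5 must hold, so p5 = False.
(~p4 \/ p5) with p5 = False leaves only ~p4, so p4 = False.
From (p2 \/ p4) and p4 = False: p2 = True.
From (p1 \/ ~p2) and p2 = True: p1 = True.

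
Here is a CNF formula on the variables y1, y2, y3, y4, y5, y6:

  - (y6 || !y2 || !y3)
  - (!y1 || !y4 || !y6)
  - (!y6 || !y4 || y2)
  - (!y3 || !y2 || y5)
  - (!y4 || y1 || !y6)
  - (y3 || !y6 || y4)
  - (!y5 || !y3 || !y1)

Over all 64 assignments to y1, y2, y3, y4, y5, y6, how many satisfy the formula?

Case analysis on y6 and y3:
  y6=T, y3=T: remaining (y1,y2,y4,y5) ∈ {(F,F,F,F); (F,F,F,T); (F,T,F,T); (T,F,F,F)} — 4.
  y6=T, y3=F: a clause becomes empty — 0.
  y6=F, y3=T: y4 free; 3 ways for (y1,y2,y5) × 2^1 = 6.
  y6=F, y3=F: y1, y2, y4, y5 free → 2^4 = 16.
Total: 4 + 0 + 6 + 16 = 26.

26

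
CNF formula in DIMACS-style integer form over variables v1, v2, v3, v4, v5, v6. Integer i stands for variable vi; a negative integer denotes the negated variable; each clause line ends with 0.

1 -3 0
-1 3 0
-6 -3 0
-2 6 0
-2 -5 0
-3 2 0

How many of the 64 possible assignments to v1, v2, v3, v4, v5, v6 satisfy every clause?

10

Case analysis on v3 and v2:
  v3=T, v2=T: a clause becomes empty — 0.
  v3=T, v2=F: a clause becomes empty — 0.
  v3=F, v2=T: remaining (v1,v4,v5,v6) ∈ {(F,F,F,T); (F,T,F,T)} — 2.
  v3=F, v2=F: forces v1=F; v4, v5, v6 free → 2^3 = 8.
Total: 0 + 0 + 2 + 8 = 10.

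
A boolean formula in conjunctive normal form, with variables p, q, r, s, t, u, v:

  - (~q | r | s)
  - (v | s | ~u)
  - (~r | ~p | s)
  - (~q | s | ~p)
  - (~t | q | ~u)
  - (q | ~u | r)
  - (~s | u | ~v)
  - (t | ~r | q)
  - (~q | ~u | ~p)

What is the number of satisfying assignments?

38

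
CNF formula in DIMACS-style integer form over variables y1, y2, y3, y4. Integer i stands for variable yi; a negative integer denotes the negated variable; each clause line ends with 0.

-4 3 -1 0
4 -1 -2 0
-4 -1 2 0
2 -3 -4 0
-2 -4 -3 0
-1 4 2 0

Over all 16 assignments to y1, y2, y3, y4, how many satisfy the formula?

Satisfying assignments:
  y1=F y2=F y3=F y4=F
  y1=F y2=F y3=F y4=T
  y1=F y2=F y3=T y4=F
  y1=F y2=T y3=F y4=F
  y1=F y2=T y3=F y4=T
  y1=F y2=T y3=T y4=F
Count: 6.

6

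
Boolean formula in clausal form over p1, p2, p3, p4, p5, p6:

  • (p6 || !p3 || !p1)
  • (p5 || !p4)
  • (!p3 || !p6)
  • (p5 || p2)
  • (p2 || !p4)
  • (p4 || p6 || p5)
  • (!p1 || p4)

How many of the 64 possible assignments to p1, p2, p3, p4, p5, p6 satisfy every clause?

12

Case analysis on p4 and p5:
  p4=T, p5=T: 5 of the 16 assignments to (p1,p2,p3,p6) work.
  p4=T, p5=F: a clause becomes empty — 0.
  p4=F, p5=T: p2 free; 3 ways for (p1,p3,p6) × 2^1 = 6.
  p4=F, p5=F: remaining (p1,p2,p3,p6) ∈ {(F,T,F,T)} — 1.
Total: 5 + 0 + 6 + 1 = 12.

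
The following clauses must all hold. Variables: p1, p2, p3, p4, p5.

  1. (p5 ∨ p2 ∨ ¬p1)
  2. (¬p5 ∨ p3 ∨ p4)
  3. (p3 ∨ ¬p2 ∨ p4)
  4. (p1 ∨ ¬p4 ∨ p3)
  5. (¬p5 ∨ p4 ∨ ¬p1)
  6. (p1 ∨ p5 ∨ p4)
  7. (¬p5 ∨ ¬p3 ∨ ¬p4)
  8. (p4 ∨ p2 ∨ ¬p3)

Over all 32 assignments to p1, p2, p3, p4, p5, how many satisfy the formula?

8

Case analysis on p4 and p3:
  p4=1, p3=1: remaining (p1,p2,p5) ∈ {(0,0,0); (0,1,0); (1,1,0)} — 3.
  p4=1, p3=0: remaining (p1,p2,p5) ∈ {(1,0,1); (1,1,0); (1,1,1)} — 3.
  p4=0, p3=1: remaining (p1,p2,p5) ∈ {(0,1,1); (1,1,0)} — 2.
  p4=0, p3=0: a clause becomes empty — 0.
Total: 3 + 3 + 2 + 0 = 8.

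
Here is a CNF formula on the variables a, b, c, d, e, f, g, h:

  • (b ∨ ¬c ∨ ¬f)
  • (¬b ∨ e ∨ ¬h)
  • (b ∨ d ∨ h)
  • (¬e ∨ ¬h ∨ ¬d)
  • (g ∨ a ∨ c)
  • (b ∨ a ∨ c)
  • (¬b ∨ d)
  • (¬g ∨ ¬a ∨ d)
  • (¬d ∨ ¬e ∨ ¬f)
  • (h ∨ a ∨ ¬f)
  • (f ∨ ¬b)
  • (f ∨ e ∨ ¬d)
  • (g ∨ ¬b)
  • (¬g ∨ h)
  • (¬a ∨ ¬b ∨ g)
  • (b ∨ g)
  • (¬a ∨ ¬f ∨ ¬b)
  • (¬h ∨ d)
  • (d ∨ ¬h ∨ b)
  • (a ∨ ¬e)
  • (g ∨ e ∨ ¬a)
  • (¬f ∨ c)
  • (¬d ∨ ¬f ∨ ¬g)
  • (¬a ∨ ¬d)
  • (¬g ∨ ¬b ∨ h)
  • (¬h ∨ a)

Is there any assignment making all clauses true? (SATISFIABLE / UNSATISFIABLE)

UNSATISFIABLE

b = True:
  propagation gives d=True, f=True, e=False, h=False; an empty clause results — contradiction.
b = False:
  propagation gives g=True, h=True, d=True, e=False; an empty clause results — contradiction.
Every branch closes, so no satisfying assignment exists.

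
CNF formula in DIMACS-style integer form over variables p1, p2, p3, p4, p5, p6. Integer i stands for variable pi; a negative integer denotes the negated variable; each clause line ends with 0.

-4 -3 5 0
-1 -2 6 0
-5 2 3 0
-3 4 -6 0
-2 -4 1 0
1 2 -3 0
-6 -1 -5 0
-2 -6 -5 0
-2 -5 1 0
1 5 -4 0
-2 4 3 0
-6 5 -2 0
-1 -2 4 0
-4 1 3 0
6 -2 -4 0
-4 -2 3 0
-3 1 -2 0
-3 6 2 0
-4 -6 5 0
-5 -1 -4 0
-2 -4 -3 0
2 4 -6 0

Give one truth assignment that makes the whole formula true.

p1 = True  p2 = False  p3 = False  p4 = True  p5 = False  p6 = False

Check each clause:
  1. (p5 OR NOT p4 OR NOT p3) — NOT p3 is true.
  2. (p6 OR NOT p1 OR NOT p2) — NOT p2 is true.
  3. (NOT p5 OR p2 OR p3) — NOT p5 is true.
  4. (p4 OR NOT p3 OR NOT p6) — NOT p6 is true.
  5. (NOT p4 OR NOT p2 OR p1) — p1 is true.
  6. (NOT p3 OR p1 OR p2) — p1 is true.
  7. (NOT p6 OR NOT p5 OR NOT p1) — NOT p6 is true.
  8. (NOT p2 OR NOT p5 OR NOT p6) — NOT p6 is true.
  9. (NOT p5 OR NOT p2 OR p1) — p1 is true.
  10. (p1 OR NOT p4 OR p5) — p1 is true.
  11. (p4 OR NOT p2 OR p3) — p4 is true.
  12. (p5 OR NOT p2 OR NOT p6) — NOT p6 is true.
  13. (NOT p1 OR NOT p2 OR p4) — p4 is true.
  14. (NOT p4 OR p1 OR p3) — p1 is true.
  15. (NOT p4 OR p6 OR NOT p2) — NOT p2 is true.
  16. (p3 OR NOT p4 OR NOT p2) — NOT p2 is true.
  17. (NOT p3 OR p1 OR NOT p2) — p1 is true.
  18. (p2 OR NOT p3 OR p6) — NOT p3 is true.
  19. (NOT p4 OR NOT p6 OR p5) — NOT p6 is true.
  20. (NOT p4 OR NOT p5 OR NOT p1) — NOT p5 is true.
  21. (NOT p3 OR NOT p2 OR NOT p4) — NOT p3 is true.
  22. (p4 OR NOT p6 OR p2) — NOT p6 is true.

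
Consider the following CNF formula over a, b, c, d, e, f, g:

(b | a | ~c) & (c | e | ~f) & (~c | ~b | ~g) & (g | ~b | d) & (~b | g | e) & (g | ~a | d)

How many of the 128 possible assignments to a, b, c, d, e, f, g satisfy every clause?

Case analysis on b and g:
  b=T, g=T: a, d free; 3 ways for (c,e,f) × 2^2 = 12.
  b=T, g=F: forces d=T; e=T; a, c, f free → 2^3 = 8.
  b=F, g=T: d free; 10 ways for (a,c,e,f) × 2^1 = 20.
  b=F, g=F: 13 of the 32 assignments to (a,c,d,e,f) work.
Total: 12 + 8 + 20 + 13 = 53.

53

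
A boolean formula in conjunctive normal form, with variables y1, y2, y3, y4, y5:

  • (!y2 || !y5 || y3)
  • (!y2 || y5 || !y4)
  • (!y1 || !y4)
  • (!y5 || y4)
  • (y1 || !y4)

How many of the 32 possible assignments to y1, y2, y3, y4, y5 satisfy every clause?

Split on y4, then y5.
  y4=1, y5=1: a clause becomes empty — 0.
  y4=1, y5=0: a clause becomes empty — 0.
  y4=0, y5=1: a clause becomes empty — 0.
  y4=0, y5=0: y1, y2, y3 free → 2^3 = 8.
Total: 0 + 0 + 0 + 8 = 8.

8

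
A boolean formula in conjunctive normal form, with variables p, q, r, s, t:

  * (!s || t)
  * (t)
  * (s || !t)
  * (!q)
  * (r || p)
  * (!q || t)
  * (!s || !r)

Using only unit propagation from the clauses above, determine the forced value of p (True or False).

Unit clause (t) sets t = True.
From (!t || s) and t = True: s = True.
(!q) stands alone — q = False.
In (!r || !s), !s is now false; !r must hold, so r = False.
(r || p): since r = False, the clause reduces to (p). p = True.

True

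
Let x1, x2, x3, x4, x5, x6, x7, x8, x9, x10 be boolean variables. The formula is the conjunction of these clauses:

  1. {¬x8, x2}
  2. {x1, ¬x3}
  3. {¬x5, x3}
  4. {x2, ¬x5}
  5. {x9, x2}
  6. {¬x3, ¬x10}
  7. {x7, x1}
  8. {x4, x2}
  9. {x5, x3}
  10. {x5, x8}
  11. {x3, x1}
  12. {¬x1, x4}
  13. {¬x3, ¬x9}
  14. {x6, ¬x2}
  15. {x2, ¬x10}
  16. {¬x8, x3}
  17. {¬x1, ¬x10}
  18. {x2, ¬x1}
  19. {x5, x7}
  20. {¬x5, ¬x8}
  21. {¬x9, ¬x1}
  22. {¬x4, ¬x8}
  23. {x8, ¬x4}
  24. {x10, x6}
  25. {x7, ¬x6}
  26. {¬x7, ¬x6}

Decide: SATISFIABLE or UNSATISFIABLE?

x1 = True:
  propagation gives x4=True, x10=False, x2=True, x6=True; an empty clause results — contradiction.
x1 = False:
  propagation gives x3=False; an empty clause results — contradiction.
Every branch closes, so no satisfying assignment exists.

UNSATISFIABLE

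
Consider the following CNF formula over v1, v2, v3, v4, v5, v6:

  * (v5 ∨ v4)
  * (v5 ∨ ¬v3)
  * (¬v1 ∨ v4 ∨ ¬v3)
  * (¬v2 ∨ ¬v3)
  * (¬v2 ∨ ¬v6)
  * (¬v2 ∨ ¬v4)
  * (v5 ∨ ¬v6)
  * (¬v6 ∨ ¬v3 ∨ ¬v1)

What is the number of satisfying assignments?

17

Case analysis on v3 and v2:
  v3=T, v2=T: a clause becomes empty — 0.
  v3=T, v2=F: 5 of the 16 assignments to (v1,v4,v5,v6) work.
  v3=F, v2=T: remaining (v1,v4,v5,v6) ∈ {(F,F,T,F); (T,F,T,F)} — 2.
  v3=F, v2=F: v1 free; 5 ways for (v4,v5,v6) × 2^1 = 10.
Total: 0 + 5 + 2 + 10 = 17.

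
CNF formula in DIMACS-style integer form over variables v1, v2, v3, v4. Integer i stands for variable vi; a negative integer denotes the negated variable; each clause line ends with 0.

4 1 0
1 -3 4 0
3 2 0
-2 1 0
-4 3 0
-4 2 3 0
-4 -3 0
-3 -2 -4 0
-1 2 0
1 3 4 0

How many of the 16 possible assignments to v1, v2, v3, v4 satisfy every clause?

2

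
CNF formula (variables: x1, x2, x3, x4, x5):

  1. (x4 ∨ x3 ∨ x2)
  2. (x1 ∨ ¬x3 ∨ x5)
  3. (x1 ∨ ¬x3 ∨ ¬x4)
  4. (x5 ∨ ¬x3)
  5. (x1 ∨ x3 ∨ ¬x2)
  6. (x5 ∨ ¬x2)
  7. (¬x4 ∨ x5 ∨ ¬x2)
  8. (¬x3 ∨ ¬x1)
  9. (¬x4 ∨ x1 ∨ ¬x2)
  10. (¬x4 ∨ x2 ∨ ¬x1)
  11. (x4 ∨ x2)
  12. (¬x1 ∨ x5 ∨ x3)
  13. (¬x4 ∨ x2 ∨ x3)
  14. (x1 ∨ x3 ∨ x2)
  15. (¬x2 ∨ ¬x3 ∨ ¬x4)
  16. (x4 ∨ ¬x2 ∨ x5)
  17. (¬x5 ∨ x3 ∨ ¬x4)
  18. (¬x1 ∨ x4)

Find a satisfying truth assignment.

x1=F, x2=T, x3=T, x4=F, x5=T

Try x1 = False.
For the remaining variables, x2 = True, x3 = True, x4 = False, x5 = True works.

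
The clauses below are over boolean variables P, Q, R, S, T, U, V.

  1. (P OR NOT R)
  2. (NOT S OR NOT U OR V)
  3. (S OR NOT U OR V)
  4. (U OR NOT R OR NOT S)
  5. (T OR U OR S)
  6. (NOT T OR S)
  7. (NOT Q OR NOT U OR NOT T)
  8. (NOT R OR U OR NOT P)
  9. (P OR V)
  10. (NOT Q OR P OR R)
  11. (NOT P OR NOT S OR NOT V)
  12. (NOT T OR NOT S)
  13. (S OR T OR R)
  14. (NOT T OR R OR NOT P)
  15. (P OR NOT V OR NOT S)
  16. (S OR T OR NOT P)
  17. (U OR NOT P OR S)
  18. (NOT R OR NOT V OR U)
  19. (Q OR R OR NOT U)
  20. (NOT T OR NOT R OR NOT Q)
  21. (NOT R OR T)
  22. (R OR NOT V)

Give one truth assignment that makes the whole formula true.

P=True, Q=True, R=False, S=True, T=False, U=False, V=False

Branch on P: take P = True.
Try Q = True.
For the remaining variables, R = False, S = True, T = False, U = False, V = False works.
Every clause has at least one true literal under this assignment.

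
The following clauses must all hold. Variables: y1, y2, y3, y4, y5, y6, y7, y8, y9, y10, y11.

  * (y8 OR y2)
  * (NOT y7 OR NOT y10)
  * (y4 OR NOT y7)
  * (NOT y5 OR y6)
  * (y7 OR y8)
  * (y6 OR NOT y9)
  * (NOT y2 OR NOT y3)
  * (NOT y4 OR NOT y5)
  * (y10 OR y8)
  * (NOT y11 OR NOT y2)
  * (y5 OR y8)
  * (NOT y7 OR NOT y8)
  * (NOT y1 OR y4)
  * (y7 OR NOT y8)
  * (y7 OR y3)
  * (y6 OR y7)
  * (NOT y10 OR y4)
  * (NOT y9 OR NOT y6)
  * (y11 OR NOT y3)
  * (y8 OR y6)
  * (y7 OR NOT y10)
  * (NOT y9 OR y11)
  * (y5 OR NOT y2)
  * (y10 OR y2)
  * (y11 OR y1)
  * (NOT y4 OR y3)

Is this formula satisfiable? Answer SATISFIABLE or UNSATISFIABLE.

y7 = True:
  propagation gives y10=False, y4=True, y5=False, y8=True; an empty clause results — contradiction.
y7 = False:
  propagation gives y8=True; an empty clause results — contradiction.
Every branch closes, so no satisfying assignment exists.

UNSATISFIABLE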